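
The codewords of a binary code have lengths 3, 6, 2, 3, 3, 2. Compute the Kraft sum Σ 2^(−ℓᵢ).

With common denominator 2^6 = 64: Σ 2^(−ℓᵢ) = 8/64 + 1/64 + 16/64 + 8/64 + 8/64 + 16/64 = 57/64 = 0.890625.

0.890625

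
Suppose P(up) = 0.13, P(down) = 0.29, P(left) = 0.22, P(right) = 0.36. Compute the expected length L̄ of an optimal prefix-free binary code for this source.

1.99 bits/symbol

Repeatedly combine the two least-probable nodes; the expected code length is the sum of the merged weights.
merge 13/100 + 11/50 → 7/20
merge 29/100 + 7/20 → 16/25
merge 9/25 + 16/25 → 1
L = 7/20 + 16/25 + 1 = 199/100 = 1.99 bits/symbol.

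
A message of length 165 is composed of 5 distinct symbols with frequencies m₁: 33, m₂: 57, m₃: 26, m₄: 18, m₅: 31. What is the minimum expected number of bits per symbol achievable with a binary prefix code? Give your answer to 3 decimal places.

2.267 bits/symbol

Probabilities are the counts divided by 165.
Repeatedly combine the two least-probable nodes; the expected code length is the sum of the merged weights.
merge 6/55 + 26/165 → 4/15
merge 31/165 + 1/5 → 64/165
merge 4/15 + 19/55 → 101/165
merge 64/165 + 101/165 → 1
L = 4/15 + 64/165 + 101/165 + 1 = 34/15 ≈ 2.267 bits/symbol.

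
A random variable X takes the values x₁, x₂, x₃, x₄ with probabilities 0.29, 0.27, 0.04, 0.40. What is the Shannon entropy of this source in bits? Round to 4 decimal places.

1.7425 bits

H = −Σ pᵢ log₂ pᵢ.
−0.29·log₂(0.29) = 0.5179
−0.27·log₂(0.27) = 0.5100
−0.04·log₂(0.04) = 0.1858
−0.40·log₂(0.40) = 0.5288
Sum ≈ 1.7425 → 1.7425 bits.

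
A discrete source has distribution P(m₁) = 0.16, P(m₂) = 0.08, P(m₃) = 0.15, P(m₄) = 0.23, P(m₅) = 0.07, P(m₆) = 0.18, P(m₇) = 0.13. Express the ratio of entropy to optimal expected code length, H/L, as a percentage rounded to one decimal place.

98.9%

Entropy H = −Σ p log₂ p ≈ 2.7092 bits.
Huffman merges: 7/100+2/25→3/20; 13/100+3/20→7/25; 3/20+4/25→31/100; 9/50+23/100→41/100; 7/25+31/100→59/100; 41/100+59/100→1. L = 137/50 ≈ 2.7400.
Efficiency = H/L = 2.7092/2.7400 = 98.9%.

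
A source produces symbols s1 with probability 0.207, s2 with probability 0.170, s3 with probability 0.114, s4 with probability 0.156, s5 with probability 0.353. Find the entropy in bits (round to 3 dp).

2.211 bits

H = −Σ pᵢ log₂ pᵢ.
−0.207·log₂(0.207) = 0.4704
−0.170·log₂(0.170) = 0.4346
−0.114·log₂(0.114) = 0.3571
−0.156·log₂(0.156) = 0.4181
−0.353·log₂(0.353) = 0.5303
Sum ≈ 2.2105 → 2.211 bits.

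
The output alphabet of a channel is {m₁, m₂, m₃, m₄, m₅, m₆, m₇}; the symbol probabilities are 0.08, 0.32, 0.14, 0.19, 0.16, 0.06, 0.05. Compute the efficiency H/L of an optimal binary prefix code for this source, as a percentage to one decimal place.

98.2%

Entropy H = −Σ p log₂ p ≈ 2.5525 bits.
Huffman merges: 1/20+3/50→11/100; 2/25+11/100→19/100; 7/50+4/25→3/10; 19/100+19/100→19/50; 3/10+8/25→31/50; 19/50+31/50→1. L = 13/5 ≈ 2.6000.
Efficiency = H/L = 2.5525/2.6000 = 98.2%.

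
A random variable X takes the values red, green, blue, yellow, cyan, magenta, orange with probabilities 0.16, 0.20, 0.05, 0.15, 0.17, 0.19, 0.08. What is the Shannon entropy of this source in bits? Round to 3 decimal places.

H = −Σ pᵢ log₂ pᵢ.
−0.16·log₂(0.16) = 0.4230
−0.20·log₂(0.20) = 0.4644
−0.05·log₂(0.05) = 0.2161
−0.15·log₂(0.15) = 0.4105
−0.17·log₂(0.17) = 0.4346
−0.19·log₂(0.19) = 0.4552
−0.08·log₂(0.08) = 0.2915
Sum ≈ 2.6954 → 2.695 bits.

2.695 bits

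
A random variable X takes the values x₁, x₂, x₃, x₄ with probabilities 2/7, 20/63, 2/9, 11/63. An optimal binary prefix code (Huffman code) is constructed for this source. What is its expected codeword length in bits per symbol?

2 bits/symbol

Repeatedly combine the two least-probable nodes; the expected code length is the sum of the merged weights.
merge 11/63 + 2/9 → 25/63
merge 2/7 + 20/63 → 38/63
merge 25/63 + 38/63 → 1
L = 25/63 + 38/63 + 1 = 2 bits/symbol.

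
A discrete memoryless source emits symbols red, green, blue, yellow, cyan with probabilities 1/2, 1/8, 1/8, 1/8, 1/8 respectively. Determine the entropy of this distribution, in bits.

Each probability is a power of 1/2, so log₂(1/p) is an integer.
H = Σ p·log₂(1/p) = 1/2·1 + 1/8·3 + 1/8·3 + 1/8·3 + 1/8·3 = 2 bits.

2 bits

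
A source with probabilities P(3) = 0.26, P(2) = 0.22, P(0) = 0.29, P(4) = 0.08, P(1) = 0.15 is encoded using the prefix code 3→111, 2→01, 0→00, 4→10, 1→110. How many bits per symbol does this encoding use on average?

2.41 bits/symbol

L̄ = Σ pᵢ·ℓᵢ = 0.26·3 + 0.22·2 + 0.29·2 + 0.08·2 + 0.15·3 = 2.41 bits/symbol.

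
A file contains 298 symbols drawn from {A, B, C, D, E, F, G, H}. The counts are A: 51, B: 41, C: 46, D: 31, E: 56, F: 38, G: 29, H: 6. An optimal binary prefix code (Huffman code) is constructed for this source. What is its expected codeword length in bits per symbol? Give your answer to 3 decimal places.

Probabilities are the counts divided by 298.
Repeatedly combine the two least-probable nodes; the expected code length is the sum of the merged weights.
merge 3/149 + 29/298 → 35/298
merge 31/298 + 35/298 → 33/149
merge 19/149 + 41/298 → 79/298
merge 23/149 + 51/298 → 97/298
merge 28/149 + 33/149 → 61/149
merge 79/298 + 97/298 → 88/149
merge 61/149 + 88/149 → 1
L = 35/298 + 33/149 + 79/298 + 97/298 + 61/149 + 88/149 + 1 = 873/298 ≈ 2.930 bits/symbol.

2.930 bits/symbol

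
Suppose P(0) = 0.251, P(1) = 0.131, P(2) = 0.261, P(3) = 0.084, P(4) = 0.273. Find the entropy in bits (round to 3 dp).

2.202 bits

H = −Σ pᵢ log₂ pᵢ.
−0.251·log₂(0.251) = 0.5006
−0.131·log₂(0.131) = 0.3841
−0.261·log₂(0.261) = 0.5058
−0.084·log₂(0.084) = 0.3002
−0.273·log₂(0.273) = 0.5113
Sum ≈ 2.2020 → 2.202 bits.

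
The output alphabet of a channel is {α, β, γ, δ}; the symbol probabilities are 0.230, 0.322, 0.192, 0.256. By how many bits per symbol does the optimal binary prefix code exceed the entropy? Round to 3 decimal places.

Entropy H = −Σ p log₂ p ≈ 1.9745 bits.
Huffman merges: 24/125+23/100→211/500; 32/125+161/500→289/500; 211/500+289/500→1. L = 2 ≈ 2.0000.
L − H = 2.0000 − 1.9745 = 0.026 bits.

0.026 bits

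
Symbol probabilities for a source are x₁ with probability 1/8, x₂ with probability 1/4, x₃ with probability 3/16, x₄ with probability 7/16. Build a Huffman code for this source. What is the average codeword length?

Repeatedly combine the two least-probable nodes; the expected code length is the sum of the merged weights.
merge 1/8 + 3/16 → 5/16
merge 1/4 + 5/16 → 9/16
merge 7/16 + 9/16 → 1
L = 5/16 + 9/16 + 1 = 15/8 = 1.875 bits/symbol.

1.875 bits/symbol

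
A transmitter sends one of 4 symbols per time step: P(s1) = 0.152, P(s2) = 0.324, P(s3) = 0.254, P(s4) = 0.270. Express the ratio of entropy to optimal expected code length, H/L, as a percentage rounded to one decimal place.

97.6%

Entropy H = −Σ p log₂ p ≈ 1.9521 bits.
Huffman merges: 19/125+127/500→203/500; 27/100+81/250→297/500; 203/500+297/500→1. L = 2 ≈ 2.0000.
Efficiency = H/L = 1.9521/2.0000 = 97.6%.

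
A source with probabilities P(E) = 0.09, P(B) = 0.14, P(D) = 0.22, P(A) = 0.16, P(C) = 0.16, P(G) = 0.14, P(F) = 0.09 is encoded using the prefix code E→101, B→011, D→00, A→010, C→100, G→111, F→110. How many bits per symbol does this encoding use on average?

2.78 bits/symbol

L̄ = Σ pᵢ·ℓᵢ = 0.09·3 + 0.14·3 + 0.22·2 + 0.16·3 + 0.16·3 + 0.14·3 + 0.09·3 = 2.78 bits/symbol.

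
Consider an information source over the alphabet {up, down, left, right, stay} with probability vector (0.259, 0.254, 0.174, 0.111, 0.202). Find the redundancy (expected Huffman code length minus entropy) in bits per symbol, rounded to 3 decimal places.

0.021 bits

Entropy H = −Σ p log₂ p ≈ 2.2641 bits.
Huffman merges: 111/1000+87/500→57/200; 101/500+127/500→57/125; 259/1000+57/200→68/125; 57/125+68/125→1. L = 457/200 ≈ 2.2850.
L − H = 2.2850 − 2.2641 = 0.021 bits.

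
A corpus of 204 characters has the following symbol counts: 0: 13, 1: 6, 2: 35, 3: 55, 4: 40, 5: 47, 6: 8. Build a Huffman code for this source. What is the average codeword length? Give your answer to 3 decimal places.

Probabilities are the counts divided by 204.
Repeatedly combine the two least-probable nodes; the expected code length is the sum of the merged weights.
merge 1/34 + 2/51 → 7/102
merge 13/204 + 7/102 → 9/68
merge 9/68 + 35/204 → 31/102
merge 10/51 + 47/204 → 29/68
merge 55/204 + 31/102 → 39/68
merge 29/68 + 39/68 → 1
L = 7/102 + 9/68 + 31/102 + 29/68 + 39/68 + 1 = 511/204 ≈ 2.505 bits/symbol.

2.505 bits/symbol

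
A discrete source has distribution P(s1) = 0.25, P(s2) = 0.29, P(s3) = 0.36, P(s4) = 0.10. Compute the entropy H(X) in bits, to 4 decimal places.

H = −Σ pᵢ log₂ pᵢ.
−0.25·log₂(0.25) = 0.5000
−0.29·log₂(0.29) = 0.5179
−0.36·log₂(0.36) = 0.5306
−0.10·log₂(0.10) = 0.3322
Sum ≈ 1.8807 → 1.8807 bits.

1.8807 bits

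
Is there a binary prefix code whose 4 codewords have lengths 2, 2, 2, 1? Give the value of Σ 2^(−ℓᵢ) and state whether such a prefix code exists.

1.25; no

With common denominator 2^2 = 4: Σ 2^(−ℓᵢ) = 1/4 + 1/4 + 1/4 + 2/4 = 5/4 = 1.25.
Kraft's inequality requires Σ ≤ 1; here Σ = 1.25 > 1, so no such prefix code exists.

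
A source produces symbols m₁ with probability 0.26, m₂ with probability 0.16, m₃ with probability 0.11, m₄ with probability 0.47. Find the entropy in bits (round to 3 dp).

H = −Σ pᵢ log₂ pᵢ.
−0.26·log₂(0.26) = 0.5053
−0.16·log₂(0.16) = 0.4230
−0.11·log₂(0.11) = 0.3503
−0.47·log₂(0.47) = 0.5120
Sum ≈ 1.7905 → 1.791 bits.

1.791 bits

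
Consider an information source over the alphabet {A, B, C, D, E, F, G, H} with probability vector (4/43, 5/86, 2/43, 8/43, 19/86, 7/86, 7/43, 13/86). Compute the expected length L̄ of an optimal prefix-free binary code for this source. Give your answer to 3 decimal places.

2.872 bits/symbol

Repeatedly combine the two least-probable nodes; the expected code length is the sum of the merged weights.
merge 2/43 + 5/86 → 9/86
merge 7/86 + 4/43 → 15/86
merge 9/86 + 13/86 → 11/43
merge 7/43 + 15/86 → 29/86
merge 8/43 + 19/86 → 35/86
merge 11/43 + 29/86 → 51/86
merge 35/86 + 51/86 → 1
L = 9/86 + 15/86 + 11/43 + 29/86 + 35/86 + 51/86 + 1 = 247/86 ≈ 2.872 bits/symbol.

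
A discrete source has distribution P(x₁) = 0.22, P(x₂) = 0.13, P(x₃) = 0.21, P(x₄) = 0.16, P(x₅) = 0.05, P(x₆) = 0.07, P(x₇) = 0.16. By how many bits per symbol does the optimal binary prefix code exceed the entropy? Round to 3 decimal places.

0.023 bits

Entropy H = −Σ p log₂ p ≈ 2.6667 bits.
Huffman merges: 1/20+7/100→3/25; 3/25+13/100→1/4; 4/25+4/25→8/25; 21/100+11/50→43/100; 1/4+8/25→57/100; 43/100+57/100→1. L = 269/100 ≈ 2.6900.
L − H = 2.6900 − 2.6667 = 0.023 bits.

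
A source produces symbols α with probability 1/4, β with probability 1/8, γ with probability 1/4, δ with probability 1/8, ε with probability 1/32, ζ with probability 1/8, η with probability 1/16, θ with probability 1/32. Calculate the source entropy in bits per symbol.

2.6875 bits

Each probability is a power of 1/2, so log₂(1/p) is an integer.
H = Σ p·log₂(1/p) = 1/4·2 + 1/8·3 + 1/4·2 + 1/8·3 + 1/32·5 + 1/8·3 + 1/16·4 + 1/32·5 = 2.6875 bits.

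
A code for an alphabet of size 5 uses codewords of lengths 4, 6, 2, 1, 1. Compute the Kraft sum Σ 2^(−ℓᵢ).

With common denominator 2^6 = 64: Σ 2^(−ℓᵢ) = 4/64 + 1/64 + 16/64 + 32/64 + 32/64 = 85/64 = 1.328125.

1.328125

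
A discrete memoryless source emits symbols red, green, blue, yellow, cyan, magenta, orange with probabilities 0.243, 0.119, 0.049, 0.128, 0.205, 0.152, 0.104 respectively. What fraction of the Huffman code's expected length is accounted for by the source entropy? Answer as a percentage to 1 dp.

Entropy H = −Σ p log₂ p ≈ 2.6756 bits.
Huffman merges: 49/1000+13/125→153/1000; 119/1000+16/125→247/1000; 19/125+153/1000→61/200; 41/200+243/1000→56/125; 247/1000+61/200→69/125; 56/125+69/125→1. L = 541/200 ≈ 2.7050.
Efficiency = H/L = 2.6756/2.7050 = 98.9%.

98.9%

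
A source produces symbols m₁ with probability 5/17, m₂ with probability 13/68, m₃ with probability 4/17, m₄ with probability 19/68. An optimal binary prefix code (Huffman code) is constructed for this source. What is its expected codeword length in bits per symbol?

Repeatedly combine the two least-probable nodes; the expected code length is the sum of the merged weights.
merge 13/68 + 4/17 → 29/68
merge 19/68 + 5/17 → 39/68
merge 29/68 + 39/68 → 1
L = 29/68 + 39/68 + 1 = 2 bits/symbol.

2 bits/symbol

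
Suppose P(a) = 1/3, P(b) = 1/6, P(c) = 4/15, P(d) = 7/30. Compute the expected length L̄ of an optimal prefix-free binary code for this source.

Repeatedly combine the two least-probable nodes; the expected code length is the sum of the merged weights.
merge 1/6 + 7/30 → 2/5
merge 4/15 + 1/3 → 3/5
merge 2/5 + 3/5 → 1
L = 2/5 + 3/5 + 1 = 2 bits/symbol.

2 bits/symbol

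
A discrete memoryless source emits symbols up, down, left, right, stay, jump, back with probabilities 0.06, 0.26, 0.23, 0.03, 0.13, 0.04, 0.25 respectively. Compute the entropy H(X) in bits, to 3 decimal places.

2.457 bits

H = −Σ pᵢ log₂ pᵢ.
−0.06·log₂(0.06) = 0.2435
−0.26·log₂(0.26) = 0.5053
−0.23·log₂(0.23) = 0.4877
−0.03·log₂(0.03) = 0.1518
−0.13·log₂(0.13) = 0.3826
−0.04·log₂(0.04) = 0.1858
−0.25·log₂(0.25) = 0.5000
Sum ≈ 2.4567 → 2.457 bits.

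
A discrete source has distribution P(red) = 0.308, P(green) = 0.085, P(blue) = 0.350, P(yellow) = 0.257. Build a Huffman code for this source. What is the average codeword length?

1.992 bits/symbol

Repeatedly combine the two least-probable nodes; the expected code length is the sum of the merged weights.
merge 17/200 + 257/1000 → 171/500
merge 77/250 + 171/500 → 13/20
merge 7/20 + 13/20 → 1
L = 171/500 + 13/20 + 1 = 249/125 = 1.992 bits/symbol.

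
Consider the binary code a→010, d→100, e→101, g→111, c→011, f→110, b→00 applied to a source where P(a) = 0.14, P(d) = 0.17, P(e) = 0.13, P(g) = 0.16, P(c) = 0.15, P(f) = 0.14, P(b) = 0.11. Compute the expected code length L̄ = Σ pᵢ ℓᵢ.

L̄ = Σ pᵢ·ℓᵢ = 0.14·3 + 0.17·3 + 0.13·3 + 0.16·3 + 0.15·3 + 0.14·3 + 0.11·2 = 2.89 bits/symbol.

2.89 bits/symbol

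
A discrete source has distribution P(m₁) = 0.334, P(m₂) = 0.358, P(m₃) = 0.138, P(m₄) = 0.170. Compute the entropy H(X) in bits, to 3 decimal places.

H = −Σ pᵢ log₂ pᵢ.
−0.334·log₂(0.334) = 0.5284
−0.358·log₂(0.358) = 0.5305
−0.138·log₂(0.138) = 0.3943
−0.170·log₂(0.170) = 0.4346
Sum ≈ 1.8878 → 1.888 bits.

1.888 bits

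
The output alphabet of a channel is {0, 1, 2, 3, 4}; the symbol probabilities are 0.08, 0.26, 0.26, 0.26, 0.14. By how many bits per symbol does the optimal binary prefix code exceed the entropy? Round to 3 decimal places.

Entropy H = −Σ p log₂ p ≈ 2.2045 bits.
Huffman merges: 2/25+7/50→11/50; 11/50+13/50→12/25; 13/50+13/50→13/25; 12/25+13/25→1. L = 111/50 ≈ 2.2200.
L − H = 2.2200 − 2.2045 = 0.016 bits.

0.016 bits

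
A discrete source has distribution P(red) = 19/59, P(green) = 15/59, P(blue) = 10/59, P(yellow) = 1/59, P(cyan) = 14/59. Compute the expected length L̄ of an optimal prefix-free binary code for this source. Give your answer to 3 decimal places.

2.186 bits/symbol

Repeatedly combine the two least-probable nodes; the expected code length is the sum of the merged weights.
merge 1/59 + 10/59 → 11/59
merge 11/59 + 14/59 → 25/59
merge 15/59 + 19/59 → 34/59
merge 25/59 + 34/59 → 1
L = 11/59 + 25/59 + 34/59 + 1 = 129/59 ≈ 2.186 bits/symbol.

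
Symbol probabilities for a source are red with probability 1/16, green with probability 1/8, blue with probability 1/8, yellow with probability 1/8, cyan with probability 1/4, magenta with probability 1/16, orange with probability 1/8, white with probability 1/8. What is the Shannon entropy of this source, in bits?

Each probability is a power of 1/2, so log₂(1/p) is an integer.
H = Σ p·log₂(1/p) = 1/16·4 + 1/8·3 + 1/8·3 + 1/8·3 + 1/4·2 + 1/16·4 + 1/8·3 + 1/8·3 = 2.875 bits.

2.875 bits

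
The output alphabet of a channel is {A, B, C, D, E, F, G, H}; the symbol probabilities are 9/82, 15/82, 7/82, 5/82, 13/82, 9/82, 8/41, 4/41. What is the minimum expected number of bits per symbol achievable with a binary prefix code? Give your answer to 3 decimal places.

Repeatedly combine the two least-probable nodes; the expected code length is the sum of the merged weights.
merge 5/82 + 7/82 → 6/41
merge 4/41 + 9/82 → 17/82
merge 9/82 + 6/41 → 21/82
merge 13/82 + 15/82 → 14/41
merge 8/41 + 17/82 → 33/82
merge 21/82 + 14/41 → 49/82
merge 33/82 + 49/82 → 1
L = 6/41 + 17/82 + 21/82 + 14/41 + 33/82 + 49/82 + 1 = 121/41 ≈ 2.951 bits/symbol.

2.951 bits/symbol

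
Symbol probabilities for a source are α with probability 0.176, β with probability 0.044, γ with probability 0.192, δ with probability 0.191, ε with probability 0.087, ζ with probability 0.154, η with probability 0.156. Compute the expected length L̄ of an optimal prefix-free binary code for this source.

Repeatedly combine the two least-probable nodes; the expected code length is the sum of the merged weights.
merge 11/250 + 87/1000 → 131/1000
merge 131/1000 + 77/500 → 57/200
merge 39/250 + 22/125 → 83/250
merge 191/1000 + 24/125 → 383/1000
merge 57/200 + 83/250 → 617/1000
merge 383/1000 + 617/1000 → 1
L = 131/1000 + 57/200 + 83/250 + 383/1000 + 617/1000 + 1 = 687/250 = 2.748 bits/symbol.

2.748 bits/symbol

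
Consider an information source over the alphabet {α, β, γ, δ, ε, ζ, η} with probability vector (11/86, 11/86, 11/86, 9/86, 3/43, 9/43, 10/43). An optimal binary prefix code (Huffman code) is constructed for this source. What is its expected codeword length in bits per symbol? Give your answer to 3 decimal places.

Repeatedly combine the two least-probable nodes; the expected code length is the sum of the merged weights.
merge 3/43 + 9/86 → 15/86
merge 11/86 + 11/86 → 11/43
merge 11/86 + 15/86 → 13/43
merge 9/43 + 10/43 → 19/43
merge 11/43 + 13/43 → 24/43
merge 19/43 + 24/43 → 1
L = 15/86 + 11/43 + 13/43 + 19/43 + 24/43 + 1 = 235/86 ≈ 2.733 bits/symbol.

2.733 bits/symbol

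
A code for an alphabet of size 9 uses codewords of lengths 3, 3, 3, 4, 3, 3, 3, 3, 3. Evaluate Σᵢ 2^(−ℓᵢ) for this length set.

With common denominator 2^4 = 16: Σ 2^(−ℓᵢ) = 2/16 + 2/16 + 2/16 + 1/16 + 2/16 + 2/16 + 2/16 + 2/16 + 2/16 = 17/16 = 1.0625.

1.0625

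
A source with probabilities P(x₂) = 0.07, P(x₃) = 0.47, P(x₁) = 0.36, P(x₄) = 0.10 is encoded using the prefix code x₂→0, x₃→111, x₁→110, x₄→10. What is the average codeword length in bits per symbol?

2.76 bits/symbol

L̄ = Σ pᵢ·ℓᵢ = 0.07·1 + 0.47·3 + 0.36·3 + 0.10·2 = 2.76 bits/symbol.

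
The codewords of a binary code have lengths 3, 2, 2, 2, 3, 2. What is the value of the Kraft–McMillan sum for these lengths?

1.25

With common denominator 2^3 = 8: Σ 2^(−ℓᵢ) = 1/8 + 2/8 + 2/8 + 2/8 + 1/8 + 2/8 = 10/8 = 1.25.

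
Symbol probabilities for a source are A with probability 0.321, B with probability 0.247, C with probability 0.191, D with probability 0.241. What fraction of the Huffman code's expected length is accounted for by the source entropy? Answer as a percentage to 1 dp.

98.8%

Entropy H = −Σ p log₂ p ≈ 1.9755 bits.
Huffman merges: 191/1000+241/1000→54/125; 247/1000+321/1000→71/125; 54/125+71/125→1. L = 2 ≈ 2.0000.
Efficiency = H/L = 1.9755/2.0000 = 98.8%.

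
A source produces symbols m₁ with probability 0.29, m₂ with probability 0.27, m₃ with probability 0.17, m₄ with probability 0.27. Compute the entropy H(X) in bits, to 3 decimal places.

H = −Σ pᵢ log₂ pᵢ.
−0.29·log₂(0.29) = 0.5179
−0.27·log₂(0.27) = 0.5100
−0.17·log₂(0.17) = 0.4346
−0.27·log₂(0.27) = 0.5100
Sum ≈ 1.9725 → 1.973 bits.

1.973 bits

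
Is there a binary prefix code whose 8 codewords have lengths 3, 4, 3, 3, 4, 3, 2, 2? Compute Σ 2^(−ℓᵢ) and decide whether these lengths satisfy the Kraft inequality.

With common denominator 2^4 = 16: Σ 2^(−ℓᵢ) = 2/16 + 1/16 + 2/16 + 2/16 + 1/16 + 2/16 + 4/16 + 4/16 = 18/16 = 1.125.
Kraft's inequality requires Σ ≤ 1; here Σ = 1.125 > 1, so no such prefix code exists.

1.125; no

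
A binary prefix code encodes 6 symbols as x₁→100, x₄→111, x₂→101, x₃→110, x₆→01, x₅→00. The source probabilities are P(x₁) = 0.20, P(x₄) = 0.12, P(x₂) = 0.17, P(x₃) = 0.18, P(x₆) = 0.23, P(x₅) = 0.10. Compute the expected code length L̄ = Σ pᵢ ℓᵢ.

L̄ = Σ pᵢ·ℓᵢ = 0.20·3 + 0.12·3 + 0.17·3 + 0.18·3 + 0.23·2 + 0.10·2 = 2.67 bits/symbol.

2.67 bits/symbol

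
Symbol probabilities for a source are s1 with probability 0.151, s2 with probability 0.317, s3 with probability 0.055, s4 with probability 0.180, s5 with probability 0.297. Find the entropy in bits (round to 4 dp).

2.1329 bits

H = −Σ pᵢ log₂ pᵢ.
−0.151·log₂(0.151) = 0.4118
−0.317·log₂(0.317) = 0.5254
−0.055·log₂(0.055) = 0.2301
−0.180·log₂(0.180) = 0.4453
−0.297·log₂(0.297) = 0.5202
Sum ≈ 2.1329 → 2.1329 bits.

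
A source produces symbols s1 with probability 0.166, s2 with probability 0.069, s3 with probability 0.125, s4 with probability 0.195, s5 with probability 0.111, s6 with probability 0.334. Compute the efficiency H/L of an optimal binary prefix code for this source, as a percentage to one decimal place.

Entropy H = −Σ p log₂ p ≈ 2.4115 bits.
Huffman merges: 69/1000+111/1000→9/50; 1/8+83/500→291/1000; 9/50+39/200→3/8; 291/1000+167/500→5/8; 3/8+5/8→1. L = 2471/1000 ≈ 2.4710.
Efficiency = H/L = 2.4115/2.4710 = 97.6%.

97.6%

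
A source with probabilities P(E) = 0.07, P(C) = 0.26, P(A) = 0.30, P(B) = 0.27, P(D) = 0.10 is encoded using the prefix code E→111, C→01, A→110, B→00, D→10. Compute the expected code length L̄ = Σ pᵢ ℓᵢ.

L̄ = Σ pᵢ·ℓᵢ = 0.07·3 + 0.26·2 + 0.30·3 + 0.27·2 + 0.10·2 = 2.37 bits/symbol.

2.37 bits/symbol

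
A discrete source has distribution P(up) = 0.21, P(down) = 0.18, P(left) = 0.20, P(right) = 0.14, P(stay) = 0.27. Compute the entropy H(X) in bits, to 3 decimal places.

2.290 bits

H = −Σ pᵢ log₂ pᵢ.
−0.21·log₂(0.21) = 0.4728
−0.18·log₂(0.18) = 0.4453
−0.20·log₂(0.20) = 0.4644
−0.14·log₂(0.14) = 0.3971
−0.27·log₂(0.27) = 0.5100
Sum ≈ 2.2896 → 2.290 bits.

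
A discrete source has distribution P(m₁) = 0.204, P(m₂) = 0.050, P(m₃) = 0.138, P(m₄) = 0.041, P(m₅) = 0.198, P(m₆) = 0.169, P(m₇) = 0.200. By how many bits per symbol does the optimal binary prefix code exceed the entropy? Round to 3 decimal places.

Entropy H = −Σ p log₂ p ≈ 2.6276 bits.
Huffman merges: 41/1000+1/20→91/1000; 91/1000+69/500→229/1000; 169/1000+99/500→367/1000; 1/5+51/250→101/250; 229/1000+367/1000→149/250; 101/250+149/250→1. L = 2687/1000 ≈ 2.6870.
L − H = 2.6870 − 2.6276 = 0.059 bits.

0.059 bits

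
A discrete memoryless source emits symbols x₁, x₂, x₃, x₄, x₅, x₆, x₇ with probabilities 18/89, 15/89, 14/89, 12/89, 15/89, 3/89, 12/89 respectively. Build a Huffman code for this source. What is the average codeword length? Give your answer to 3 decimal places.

2.798 bits/symbol

Repeatedly combine the two least-probable nodes; the expected code length is the sum of the merged weights.
merge 3/89 + 12/89 → 15/89
merge 12/89 + 14/89 → 26/89
merge 15/89 + 15/89 → 30/89
merge 15/89 + 18/89 → 33/89
merge 26/89 + 30/89 → 56/89
merge 33/89 + 56/89 → 1
L = 15/89 + 26/89 + 30/89 + 33/89 + 56/89 + 1 = 249/89 ≈ 2.798 bits/symbol.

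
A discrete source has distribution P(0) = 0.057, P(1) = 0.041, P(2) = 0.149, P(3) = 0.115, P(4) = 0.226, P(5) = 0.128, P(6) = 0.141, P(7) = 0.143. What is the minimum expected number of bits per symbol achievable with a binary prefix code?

2.872 bits/symbol

Repeatedly combine the two least-probable nodes; the expected code length is the sum of the merged weights.
merge 41/1000 + 57/1000 → 49/500
merge 49/500 + 23/200 → 213/1000
merge 16/125 + 141/1000 → 269/1000
merge 143/1000 + 149/1000 → 73/250
merge 213/1000 + 113/500 → 439/1000
merge 269/1000 + 73/250 → 561/1000
merge 439/1000 + 561/1000 → 1
L = 49/500 + 213/1000 + 269/1000 + 73/250 + 439/1000 + 561/1000 + 1 = 359/125 = 2.872 bits/symbol.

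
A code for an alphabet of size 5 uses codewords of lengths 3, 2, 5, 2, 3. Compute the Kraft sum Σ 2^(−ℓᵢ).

0.78125

With common denominator 2^5 = 32: Σ 2^(−ℓᵢ) = 4/32 + 8/32 + 1/32 + 8/32 + 4/32 = 25/32 = 0.78125.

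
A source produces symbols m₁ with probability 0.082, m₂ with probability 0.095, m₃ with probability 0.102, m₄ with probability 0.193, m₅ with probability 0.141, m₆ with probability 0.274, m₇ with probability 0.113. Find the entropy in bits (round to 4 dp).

2.6782 bits

H = −Σ pᵢ log₂ pᵢ.
−0.082·log₂(0.082) = 0.2959
−0.095·log₂(0.095) = 0.3226
−0.102·log₂(0.102) = 0.3359
−0.193·log₂(0.193) = 0.4581
−0.141·log₂(0.141) = 0.3985
−0.274·log₂(0.274) = 0.5118
−0.113·log₂(0.113) = 0.3555
Sum ≈ 2.6782 → 2.6782 bits.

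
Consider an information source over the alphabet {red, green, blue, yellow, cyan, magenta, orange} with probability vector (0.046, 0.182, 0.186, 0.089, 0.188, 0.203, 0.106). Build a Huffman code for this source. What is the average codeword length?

Repeatedly combine the two least-probable nodes; the expected code length is the sum of the merged weights.
merge 23/500 + 89/1000 → 27/200
merge 53/500 + 27/200 → 241/1000
merge 91/500 + 93/500 → 46/125
merge 47/250 + 203/1000 → 391/1000
merge 241/1000 + 46/125 → 609/1000
merge 391/1000 + 609/1000 → 1
L = 27/200 + 241/1000 + 46/125 + 391/1000 + 609/1000 + 1 = 343/125 = 2.744 bits/symbol.

2.744 bits/symbol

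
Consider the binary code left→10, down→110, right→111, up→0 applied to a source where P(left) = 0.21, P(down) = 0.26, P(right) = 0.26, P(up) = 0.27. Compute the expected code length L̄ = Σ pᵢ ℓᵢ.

2.25 bits/symbol

L̄ = Σ pᵢ·ℓᵢ = 0.21·2 + 0.26·3 + 0.26·3 + 0.27·1 = 2.25 bits/symbol.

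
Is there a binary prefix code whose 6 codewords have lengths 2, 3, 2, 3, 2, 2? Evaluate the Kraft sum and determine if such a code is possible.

With common denominator 2^3 = 8: Σ 2^(−ℓᵢ) = 2/8 + 1/8 + 2/8 + 1/8 + 2/8 + 2/8 = 10/8 = 1.25.
Kraft's inequality requires Σ ≤ 1; here Σ = 1.25 > 1, so no such prefix code exists.

1.25; no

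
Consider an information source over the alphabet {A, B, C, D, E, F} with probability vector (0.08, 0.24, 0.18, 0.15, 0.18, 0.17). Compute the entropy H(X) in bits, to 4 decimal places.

2.5214 bits

H = −Σ pᵢ log₂ pᵢ.
−0.08·log₂(0.08) = 0.2915
−0.24·log₂(0.24) = 0.4941
−0.18·log₂(0.18) = 0.4453
−0.15·log₂(0.15) = 0.4105
−0.18·log₂(0.18) = 0.4453
−0.17·log₂(0.17) = 0.4346
Sum ≈ 2.5214 → 2.5214 bits.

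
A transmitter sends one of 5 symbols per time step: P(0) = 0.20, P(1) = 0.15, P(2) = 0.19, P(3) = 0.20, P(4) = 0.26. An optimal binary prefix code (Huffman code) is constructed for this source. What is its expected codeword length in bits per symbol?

Repeatedly combine the two least-probable nodes; the expected code length is the sum of the merged weights.
merge 3/20 + 19/100 → 17/50
merge 1/5 + 1/5 → 2/5
merge 13/50 + 17/50 → 3/5
merge 2/5 + 3/5 → 1
L = 17/50 + 2/5 + 3/5 + 1 = 117/50 = 2.34 bits/symbol.

2.34 bits/symbol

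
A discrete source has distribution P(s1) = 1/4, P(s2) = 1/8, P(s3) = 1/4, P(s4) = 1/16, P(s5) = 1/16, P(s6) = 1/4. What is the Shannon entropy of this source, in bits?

2.375 bits

Each probability is a power of 1/2, so log₂(1/p) is an integer.
H = Σ p·log₂(1/p) = 1/4·2 + 1/8·3 + 1/4·2 + 1/16·4 + 1/16·4 + 1/4·2 = 2.375 bits.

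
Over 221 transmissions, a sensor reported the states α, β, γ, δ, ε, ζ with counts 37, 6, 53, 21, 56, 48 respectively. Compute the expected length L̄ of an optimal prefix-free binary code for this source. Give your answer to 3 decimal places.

Probabilities are the counts divided by 221.
Repeatedly combine the two least-probable nodes; the expected code length is the sum of the merged weights.
merge 6/221 + 21/221 → 27/221
merge 27/221 + 37/221 → 64/221
merge 48/221 + 53/221 → 101/221
merge 56/221 + 64/221 → 120/221
merge 101/221 + 120/221 → 1
L = 27/221 + 64/221 + 101/221 + 120/221 + 1 = 41/17 ≈ 2.412 bits/symbol.

2.412 bits/symbol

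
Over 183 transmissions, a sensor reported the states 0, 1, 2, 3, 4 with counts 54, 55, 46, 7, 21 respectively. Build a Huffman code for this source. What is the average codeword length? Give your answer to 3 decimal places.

2.153 bits/symbol

Probabilities are the counts divided by 183.
Repeatedly combine the two least-probable nodes; the expected code length is the sum of the merged weights.
merge 7/183 + 7/61 → 28/183
merge 28/183 + 46/183 → 74/183
merge 18/61 + 55/183 → 109/183
merge 74/183 + 109/183 → 1
L = 28/183 + 74/183 + 109/183 + 1 = 394/183 ≈ 2.153 bits/symbol.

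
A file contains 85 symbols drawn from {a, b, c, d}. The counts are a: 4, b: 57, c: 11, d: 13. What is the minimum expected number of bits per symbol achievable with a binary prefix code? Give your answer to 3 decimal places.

1.506 bits/symbol

Probabilities are the counts divided by 85.
Repeatedly combine the two least-probable nodes; the expected code length is the sum of the merged weights.
merge 4/85 + 11/85 → 3/17
merge 13/85 + 3/17 → 28/85
merge 28/85 + 57/85 → 1
L = 3/17 + 28/85 + 1 = 128/85 ≈ 1.506 bits/symbol.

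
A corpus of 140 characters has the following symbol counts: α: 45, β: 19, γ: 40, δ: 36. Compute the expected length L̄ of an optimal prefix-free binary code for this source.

2 bits/symbol

Probabilities are the counts divided by 140.
Repeatedly combine the two least-probable nodes; the expected code length is the sum of the merged weights.
merge 19/140 + 9/35 → 11/28
merge 2/7 + 9/28 → 17/28
merge 11/28 + 17/28 → 1
L = 11/28 + 17/28 + 1 = 2 bits/symbol.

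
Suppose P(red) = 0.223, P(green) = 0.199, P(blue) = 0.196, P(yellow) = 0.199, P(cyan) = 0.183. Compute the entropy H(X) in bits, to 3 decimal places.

H = −Σ pᵢ log₂ pᵢ.
−0.223·log₂(0.223) = 0.4828
−0.199·log₂(0.199) = 0.4635
−0.196·log₂(0.196) = 0.4608
−0.199·log₂(0.199) = 0.4635
−0.183·log₂(0.183) = 0.4484
Sum ≈ 2.3190 → 2.319 bits.

2.319 bits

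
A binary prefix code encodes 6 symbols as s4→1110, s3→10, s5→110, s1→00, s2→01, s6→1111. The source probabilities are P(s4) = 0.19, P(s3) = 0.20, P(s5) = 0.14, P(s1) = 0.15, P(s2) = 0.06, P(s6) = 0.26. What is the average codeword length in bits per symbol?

3.04 bits/symbol

L̄ = Σ pᵢ·ℓᵢ = 0.19·4 + 0.20·2 + 0.14·3 + 0.15·2 + 0.06·2 + 0.26·4 = 3.04 bits/symbol.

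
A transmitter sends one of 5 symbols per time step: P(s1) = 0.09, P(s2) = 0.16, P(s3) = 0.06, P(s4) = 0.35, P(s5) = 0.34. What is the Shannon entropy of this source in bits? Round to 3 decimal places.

H = −Σ pᵢ log₂ pᵢ.
−0.09·log₂(0.09) = 0.3127
−0.16·log₂(0.16) = 0.4230
−0.06·log₂(0.06) = 0.2435
−0.35·log₂(0.35) = 0.5301
−0.34·log₂(0.34) = 0.5292
Sum ≈ 2.0385 → 2.038 bits.

2.038 bits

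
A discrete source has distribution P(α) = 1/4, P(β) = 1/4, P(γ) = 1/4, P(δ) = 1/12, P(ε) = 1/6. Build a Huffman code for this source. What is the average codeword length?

Repeatedly combine the two least-probable nodes; the expected code length is the sum of the merged weights.
merge 1/12 + 1/6 → 1/4
merge 1/4 + 1/4 → 1/2
merge 1/4 + 1/4 → 1/2
merge 1/2 + 1/2 → 1
L = 1/4 + 1/2 + 1/2 + 1 = 9/4 = 2.25 bits/symbol.

2.25 bits/symbol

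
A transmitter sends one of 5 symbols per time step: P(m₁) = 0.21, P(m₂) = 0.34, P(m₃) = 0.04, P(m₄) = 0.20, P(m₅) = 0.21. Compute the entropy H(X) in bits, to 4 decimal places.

2.1250 bits

H = −Σ pᵢ log₂ pᵢ.
−0.21·log₂(0.21) = 0.4728
−0.34·log₂(0.34) = 0.5292
−0.04·log₂(0.04) = 0.1858
−0.20·log₂(0.20) = 0.4644
−0.21·log₂(0.21) = 0.4728
Sum ≈ 2.1250 → 2.1250 bits.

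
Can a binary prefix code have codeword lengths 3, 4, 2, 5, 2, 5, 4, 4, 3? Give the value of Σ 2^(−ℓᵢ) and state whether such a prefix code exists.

1; yes

With common denominator 2^5 = 32: Σ 2^(−ℓᵢ) = 4/32 + 2/32 + 8/32 + 1/32 + 8/32 + 1/32 + 2/32 + 2/32 + 4/32 = 32/32 = 1.
Kraft's inequality requires Σ ≤ 1; here Σ = 1 ≤ 1, so such a prefix code exists.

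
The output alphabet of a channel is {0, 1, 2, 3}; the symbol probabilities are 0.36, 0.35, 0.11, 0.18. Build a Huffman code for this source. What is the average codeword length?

Repeatedly combine the two least-probable nodes; the expected code length is the sum of the merged weights.
merge 11/100 + 9/50 → 29/100
merge 29/100 + 7/20 → 16/25
merge 9/25 + 16/25 → 1
L = 29/100 + 16/25 + 1 = 193/100 = 1.93 bits/symbol.

1.93 bits/symbol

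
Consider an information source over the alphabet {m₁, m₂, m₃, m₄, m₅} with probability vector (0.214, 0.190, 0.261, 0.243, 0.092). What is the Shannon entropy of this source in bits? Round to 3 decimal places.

H = −Σ pᵢ log₂ pᵢ.
−0.214·log₂(0.214) = 0.4760
−0.190·log₂(0.190) = 0.4552
−0.261·log₂(0.261) = 0.5058
−0.243·log₂(0.243) = 0.4960
−0.092·log₂(0.092) = 0.3167
Sum ≈ 2.2497 → 2.250 bits.

2.250 bits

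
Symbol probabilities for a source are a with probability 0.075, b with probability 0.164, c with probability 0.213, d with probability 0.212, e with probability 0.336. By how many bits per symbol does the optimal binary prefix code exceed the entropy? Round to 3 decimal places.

Entropy H = −Σ p log₂ p ≈ 2.1864 bits.
Huffman merges: 3/40+41/250→239/1000; 53/250+213/1000→17/40; 239/1000+42/125→23/40; 17/40+23/40→1. L = 2239/1000 ≈ 2.2390.
L − H = 2.2390 − 2.1864 = 0.053 bits.

0.053 bits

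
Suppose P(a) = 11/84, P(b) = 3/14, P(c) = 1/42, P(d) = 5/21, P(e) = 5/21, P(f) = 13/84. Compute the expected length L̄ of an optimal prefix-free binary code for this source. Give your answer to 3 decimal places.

Repeatedly combine the two least-probable nodes; the expected code length is the sum of the merged weights.
merge 1/42 + 11/84 → 13/84
merge 13/84 + 13/84 → 13/42
merge 3/14 + 5/21 → 19/42
merge 5/21 + 13/42 → 23/42
merge 19/42 + 23/42 → 1
L = 13/84 + 13/42 + 19/42 + 23/42 + 1 = 69/28 ≈ 2.464 bits/symbol.

2.464 bits/symbol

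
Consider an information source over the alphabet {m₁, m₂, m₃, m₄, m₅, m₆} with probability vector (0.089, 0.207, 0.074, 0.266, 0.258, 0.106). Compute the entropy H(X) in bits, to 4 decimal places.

2.4146 bits

H = −Σ pᵢ log₂ pᵢ.
−0.089·log₂(0.089) = 0.3106
−0.207·log₂(0.207) = 0.4704
−0.074·log₂(0.074) = 0.2780
−0.266·log₂(0.266) = 0.5082
−0.258·log₂(0.258) = 0.5043
−0.106·log₂(0.106) = 0.3432
Sum ≈ 2.4146 → 2.4146 bits.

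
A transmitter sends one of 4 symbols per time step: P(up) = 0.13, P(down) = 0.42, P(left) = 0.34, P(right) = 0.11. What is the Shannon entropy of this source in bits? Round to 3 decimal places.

H = −Σ pᵢ log₂ pᵢ.
−0.13·log₂(0.13) = 0.3826
−0.42·log₂(0.42) = 0.5256
−0.34·log₂(0.34) = 0.5292
−0.11·log₂(0.11) = 0.3503
Sum ≈ 1.7878 → 1.788 bits.

1.788 bits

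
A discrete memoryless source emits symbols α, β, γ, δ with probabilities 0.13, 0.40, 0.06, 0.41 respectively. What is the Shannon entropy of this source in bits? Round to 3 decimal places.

1.682 bits

H = −Σ pᵢ log₂ pᵢ.
−0.13·log₂(0.13) = 0.3826
−0.40·log₂(0.40) = 0.5288
−0.06·log₂(0.06) = 0.2435
−0.41·log₂(0.41) = 0.5274
Sum ≈ 1.6823 → 1.682 bits.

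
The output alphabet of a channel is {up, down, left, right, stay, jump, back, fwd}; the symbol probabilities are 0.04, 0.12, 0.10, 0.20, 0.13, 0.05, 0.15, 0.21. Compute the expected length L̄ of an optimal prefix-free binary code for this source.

Repeatedly combine the two least-probable nodes; the expected code length is the sum of the merged weights.
merge 1/25 + 1/20 → 9/100
merge 9/100 + 1/10 → 19/100
merge 3/25 + 13/100 → 1/4
merge 3/20 + 19/100 → 17/50
merge 1/5 + 21/100 → 41/100
merge 1/4 + 17/50 → 59/100
merge 41/100 + 59/100 → 1
L = 9/100 + 19/100 + 1/4 + 17/50 + 41/100 + 59/100 + 1 = 287/100 = 2.87 bits/symbol.

2.87 bits/symbol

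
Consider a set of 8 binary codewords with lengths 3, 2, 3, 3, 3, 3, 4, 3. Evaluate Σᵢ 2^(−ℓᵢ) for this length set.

1.0625

With common denominator 2^4 = 16: Σ 2^(−ℓᵢ) = 2/16 + 4/16 + 2/16 + 2/16 + 2/16 + 2/16 + 1/16 + 2/16 = 17/16 = 1.0625.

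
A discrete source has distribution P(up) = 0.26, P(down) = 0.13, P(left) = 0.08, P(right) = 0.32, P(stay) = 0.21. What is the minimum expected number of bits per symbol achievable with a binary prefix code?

Repeatedly combine the two least-probable nodes; the expected code length is the sum of the merged weights.
merge 2/25 + 13/100 → 21/100
merge 21/100 + 21/100 → 21/50
merge 13/50 + 8/25 → 29/50
merge 21/50 + 29/50 → 1
L = 21/100 + 21/50 + 29/50 + 1 = 221/100 = 2.21 bits/symbol.

2.21 bits/symbol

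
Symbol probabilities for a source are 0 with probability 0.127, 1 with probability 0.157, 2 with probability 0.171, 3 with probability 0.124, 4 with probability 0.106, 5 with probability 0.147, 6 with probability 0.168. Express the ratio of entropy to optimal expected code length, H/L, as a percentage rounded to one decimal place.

Entropy H = −Σ p log₂ p ≈ 2.7888 bits.
Huffman merges: 53/500+31/250→23/100; 127/1000+147/1000→137/500; 157/1000+21/125→13/40; 171/1000+23/100→401/1000; 137/500+13/40→599/1000; 401/1000+599/1000→1. L = 2829/1000 ≈ 2.8290.
Efficiency = H/L = 2.7888/2.8290 = 98.6%.

98.6%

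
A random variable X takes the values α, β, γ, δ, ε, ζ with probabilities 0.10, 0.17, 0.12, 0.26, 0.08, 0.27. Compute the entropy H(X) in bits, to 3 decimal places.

H = −Σ pᵢ log₂ pᵢ.
−0.10·log₂(0.10) = 0.3322
−0.17·log₂(0.17) = 0.4346
−0.12·log₂(0.12) = 0.3671
−0.26·log₂(0.26) = 0.5053
−0.08·log₂(0.08) = 0.2915
−0.27·log₂(0.27) = 0.5100
Sum ≈ 2.4407 → 2.441 bits.

2.441 bits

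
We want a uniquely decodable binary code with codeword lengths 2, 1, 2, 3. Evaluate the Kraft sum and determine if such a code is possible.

With common denominator 2^3 = 8: Σ 2^(−ℓᵢ) = 2/8 + 4/8 + 2/8 + 1/8 = 9/8 = 1.125.
Kraft's inequality requires Σ ≤ 1; here Σ = 1.125 > 1, so no such prefix code exists.

1.125; no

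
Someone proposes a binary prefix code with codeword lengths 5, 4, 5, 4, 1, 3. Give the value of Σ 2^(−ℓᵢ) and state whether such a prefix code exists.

0.8125; yes

With common denominator 2^5 = 32: Σ 2^(−ℓᵢ) = 1/32 + 2/32 + 1/32 + 2/32 + 16/32 + 4/32 = 26/32 = 0.8125.
Kraft's inequality requires Σ ≤ 1; here Σ = 0.8125 ≤ 1, so such a prefix code exists.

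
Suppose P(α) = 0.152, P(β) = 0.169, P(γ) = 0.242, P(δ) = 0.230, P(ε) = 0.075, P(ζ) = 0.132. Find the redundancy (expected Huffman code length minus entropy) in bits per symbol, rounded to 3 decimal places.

0.032 bits

Entropy H = −Σ p log₂ p ≈ 2.4955 bits.
Huffman merges: 3/40+33/250→207/1000; 19/125+169/1000→321/1000; 207/1000+23/100→437/1000; 121/500+321/1000→563/1000; 437/1000+563/1000→1. L = 316/125 ≈ 2.5280.
L − H = 2.5280 − 2.4955 = 0.032 bits.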